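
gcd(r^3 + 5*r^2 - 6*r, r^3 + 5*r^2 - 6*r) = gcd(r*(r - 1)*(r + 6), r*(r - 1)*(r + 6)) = r^3 + 5*r^2 - 6*r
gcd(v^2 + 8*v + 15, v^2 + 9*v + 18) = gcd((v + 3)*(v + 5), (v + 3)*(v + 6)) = v + 3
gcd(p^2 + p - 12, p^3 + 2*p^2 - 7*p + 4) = p + 4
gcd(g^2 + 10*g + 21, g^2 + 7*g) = g + 7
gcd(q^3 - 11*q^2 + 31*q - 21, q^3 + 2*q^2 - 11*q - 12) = q - 3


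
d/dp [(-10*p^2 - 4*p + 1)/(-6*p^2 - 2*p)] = (-p^2 + 3*p + 1/2)/(p^2*(9*p^2 + 6*p + 1))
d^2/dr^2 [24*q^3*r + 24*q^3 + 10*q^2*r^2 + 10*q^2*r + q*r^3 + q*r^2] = 2*q*(10*q + 3*r + 1)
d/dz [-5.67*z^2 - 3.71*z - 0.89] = -11.34*z - 3.71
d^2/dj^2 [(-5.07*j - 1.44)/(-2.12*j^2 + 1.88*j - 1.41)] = ((12.9576 - 64.4904*j)*(2.12*j^2 - 1.88*j + 1.41) + (4.24*j - 1.88)*(5.07*j + 1.44)*(8.48*j - 3.76))/(2.12*j^2 - 1.88*j + 1.41)^3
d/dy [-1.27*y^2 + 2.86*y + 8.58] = 2.86 - 2.54*y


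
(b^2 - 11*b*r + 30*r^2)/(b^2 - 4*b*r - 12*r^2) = (b - 5*r)/(b + 2*r)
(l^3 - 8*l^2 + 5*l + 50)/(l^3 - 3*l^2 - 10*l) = (l - 5)/l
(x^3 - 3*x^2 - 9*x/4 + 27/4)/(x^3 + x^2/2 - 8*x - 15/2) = (4*x^2 - 9)/(2*(2*x^2 + 7*x + 5))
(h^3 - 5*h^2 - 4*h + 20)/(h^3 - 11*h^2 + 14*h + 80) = (h - 2)/(h - 8)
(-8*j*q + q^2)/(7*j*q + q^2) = (-8*j + q)/(7*j + q)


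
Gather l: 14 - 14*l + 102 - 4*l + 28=144 - 18*l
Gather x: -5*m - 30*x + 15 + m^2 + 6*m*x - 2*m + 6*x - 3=m^2 - 7*m + x*(6*m - 24) + 12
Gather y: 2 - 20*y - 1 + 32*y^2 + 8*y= 32*y^2 - 12*y + 1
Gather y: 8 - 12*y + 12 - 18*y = 20 - 30*y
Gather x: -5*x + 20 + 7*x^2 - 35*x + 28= 7*x^2 - 40*x + 48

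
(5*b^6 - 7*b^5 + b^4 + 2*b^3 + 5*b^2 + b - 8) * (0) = 0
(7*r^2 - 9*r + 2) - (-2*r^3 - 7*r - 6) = 2*r^3 + 7*r^2 - 2*r + 8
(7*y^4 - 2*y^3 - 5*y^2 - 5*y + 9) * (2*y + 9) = 14*y^5 + 59*y^4 - 28*y^3 - 55*y^2 - 27*y + 81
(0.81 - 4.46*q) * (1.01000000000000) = 0.8181 - 4.5046*q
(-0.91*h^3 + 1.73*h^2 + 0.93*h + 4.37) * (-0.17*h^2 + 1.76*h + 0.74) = 0.1547*h^5 - 1.8957*h^4 + 2.2133*h^3 + 2.1741*h^2 + 8.3794*h + 3.2338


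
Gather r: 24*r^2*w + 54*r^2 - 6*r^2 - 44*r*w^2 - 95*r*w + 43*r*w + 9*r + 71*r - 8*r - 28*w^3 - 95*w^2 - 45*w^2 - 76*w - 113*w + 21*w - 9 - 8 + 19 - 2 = r^2*(24*w + 48) + r*(-44*w^2 - 52*w + 72) - 28*w^3 - 140*w^2 - 168*w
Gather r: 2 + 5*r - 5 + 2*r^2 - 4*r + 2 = 2*r^2 + r - 1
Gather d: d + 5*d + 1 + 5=6*d + 6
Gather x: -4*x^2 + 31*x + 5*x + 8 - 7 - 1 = -4*x^2 + 36*x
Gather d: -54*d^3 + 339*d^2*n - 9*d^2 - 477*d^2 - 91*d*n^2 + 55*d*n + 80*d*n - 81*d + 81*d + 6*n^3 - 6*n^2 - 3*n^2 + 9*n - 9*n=-54*d^3 + d^2*(339*n - 486) + d*(-91*n^2 + 135*n) + 6*n^3 - 9*n^2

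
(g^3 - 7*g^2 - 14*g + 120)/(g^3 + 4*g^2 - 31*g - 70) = (g^2 - 2*g - 24)/(g^2 + 9*g + 14)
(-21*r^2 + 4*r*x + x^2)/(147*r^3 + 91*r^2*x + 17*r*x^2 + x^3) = (-3*r + x)/(21*r^2 + 10*r*x + x^2)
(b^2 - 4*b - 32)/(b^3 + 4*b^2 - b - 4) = (b - 8)/(b^2 - 1)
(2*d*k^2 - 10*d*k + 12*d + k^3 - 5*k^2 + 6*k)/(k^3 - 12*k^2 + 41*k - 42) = (2*d + k)/(k - 7)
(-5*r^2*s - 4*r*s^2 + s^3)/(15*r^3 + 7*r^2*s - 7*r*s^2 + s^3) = -s/(3*r - s)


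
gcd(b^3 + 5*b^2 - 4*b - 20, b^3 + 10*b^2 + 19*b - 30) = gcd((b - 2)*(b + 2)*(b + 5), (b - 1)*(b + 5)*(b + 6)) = b + 5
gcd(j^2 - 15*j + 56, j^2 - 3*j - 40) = j - 8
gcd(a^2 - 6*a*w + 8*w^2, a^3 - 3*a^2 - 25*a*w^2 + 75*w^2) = 1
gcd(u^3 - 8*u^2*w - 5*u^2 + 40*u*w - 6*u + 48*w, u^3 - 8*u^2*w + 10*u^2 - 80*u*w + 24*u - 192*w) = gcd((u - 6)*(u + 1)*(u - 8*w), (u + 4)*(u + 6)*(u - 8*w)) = u - 8*w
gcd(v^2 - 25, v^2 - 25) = v^2 - 25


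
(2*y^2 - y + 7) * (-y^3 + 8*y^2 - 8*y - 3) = -2*y^5 + 17*y^4 - 31*y^3 + 58*y^2 - 53*y - 21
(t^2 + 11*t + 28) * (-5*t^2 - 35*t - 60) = -5*t^4 - 90*t^3 - 585*t^2 - 1640*t - 1680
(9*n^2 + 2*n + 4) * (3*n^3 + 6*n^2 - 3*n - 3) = 27*n^5 + 60*n^4 - 3*n^3 - 9*n^2 - 18*n - 12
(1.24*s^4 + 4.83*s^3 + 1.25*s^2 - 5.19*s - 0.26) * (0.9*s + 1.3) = 1.116*s^5 + 5.959*s^4 + 7.404*s^3 - 3.046*s^2 - 6.981*s - 0.338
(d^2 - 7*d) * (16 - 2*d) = -2*d^3 + 30*d^2 - 112*d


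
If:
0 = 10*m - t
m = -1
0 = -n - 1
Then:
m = -1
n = -1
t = -10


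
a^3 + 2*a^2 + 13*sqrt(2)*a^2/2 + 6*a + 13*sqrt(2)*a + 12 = (a + 2)*(a + sqrt(2)/2)*(a + 6*sqrt(2))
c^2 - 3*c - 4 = (c - 4)*(c + 1)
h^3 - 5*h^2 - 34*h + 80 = (h - 8)*(h - 2)*(h + 5)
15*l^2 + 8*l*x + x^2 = (3*l + x)*(5*l + x)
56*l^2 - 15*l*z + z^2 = (-8*l + z)*(-7*l + z)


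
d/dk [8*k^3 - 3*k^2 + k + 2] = 24*k^2 - 6*k + 1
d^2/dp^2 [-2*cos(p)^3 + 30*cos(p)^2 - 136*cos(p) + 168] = 275*cos(p)/2 - 60*cos(2*p) + 9*cos(3*p)/2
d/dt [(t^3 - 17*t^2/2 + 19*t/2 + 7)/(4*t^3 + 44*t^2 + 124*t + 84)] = (39*t^4 + 86*t^3 - 652*t^2 - 1022*t - 35)/(8*(t^6 + 22*t^5 + 183*t^4 + 724*t^3 + 1423*t^2 + 1302*t + 441))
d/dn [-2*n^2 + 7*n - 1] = 7 - 4*n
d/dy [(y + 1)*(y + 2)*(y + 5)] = 3*y^2 + 16*y + 17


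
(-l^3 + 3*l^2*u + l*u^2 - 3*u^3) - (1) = -l^3 + 3*l^2*u + l*u^2 - 3*u^3 - 1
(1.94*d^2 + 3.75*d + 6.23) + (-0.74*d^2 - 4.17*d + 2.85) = 1.2*d^2 - 0.42*d + 9.08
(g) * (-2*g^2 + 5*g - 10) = -2*g^3 + 5*g^2 - 10*g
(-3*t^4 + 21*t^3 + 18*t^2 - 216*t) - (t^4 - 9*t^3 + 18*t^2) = -4*t^4 + 30*t^3 - 216*t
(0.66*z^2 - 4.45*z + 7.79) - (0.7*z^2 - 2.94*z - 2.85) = -0.0399999999999999*z^2 - 1.51*z + 10.64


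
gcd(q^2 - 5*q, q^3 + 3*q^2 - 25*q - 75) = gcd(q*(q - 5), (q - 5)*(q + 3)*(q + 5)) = q - 5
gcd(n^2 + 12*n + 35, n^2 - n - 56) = n + 7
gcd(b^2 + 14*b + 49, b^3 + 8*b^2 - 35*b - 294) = b^2 + 14*b + 49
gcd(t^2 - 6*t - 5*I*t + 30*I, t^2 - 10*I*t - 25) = t - 5*I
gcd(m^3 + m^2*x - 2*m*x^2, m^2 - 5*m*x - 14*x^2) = m + 2*x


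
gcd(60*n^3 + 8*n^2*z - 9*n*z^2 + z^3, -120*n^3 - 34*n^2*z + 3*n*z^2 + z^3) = -6*n + z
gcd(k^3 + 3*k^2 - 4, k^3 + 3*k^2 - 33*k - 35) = 1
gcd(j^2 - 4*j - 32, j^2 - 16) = j + 4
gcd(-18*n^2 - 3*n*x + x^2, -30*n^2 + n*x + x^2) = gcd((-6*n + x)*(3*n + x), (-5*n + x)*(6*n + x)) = 1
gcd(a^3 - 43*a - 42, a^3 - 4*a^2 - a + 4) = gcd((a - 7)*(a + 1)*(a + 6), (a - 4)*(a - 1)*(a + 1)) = a + 1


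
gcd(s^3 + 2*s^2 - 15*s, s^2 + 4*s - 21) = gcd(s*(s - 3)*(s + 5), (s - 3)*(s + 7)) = s - 3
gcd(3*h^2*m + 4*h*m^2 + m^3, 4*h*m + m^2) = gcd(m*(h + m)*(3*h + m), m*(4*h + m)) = m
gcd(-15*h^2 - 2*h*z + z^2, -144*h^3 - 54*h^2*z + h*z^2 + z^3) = 3*h + z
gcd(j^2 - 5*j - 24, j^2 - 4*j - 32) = j - 8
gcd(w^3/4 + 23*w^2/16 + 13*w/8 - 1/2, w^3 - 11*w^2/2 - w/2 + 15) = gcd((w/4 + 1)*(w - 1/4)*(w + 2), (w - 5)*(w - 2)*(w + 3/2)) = 1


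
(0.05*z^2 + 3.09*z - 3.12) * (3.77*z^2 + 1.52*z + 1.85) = 0.1885*z^4 + 11.7253*z^3 - 6.9731*z^2 + 0.9741*z - 5.772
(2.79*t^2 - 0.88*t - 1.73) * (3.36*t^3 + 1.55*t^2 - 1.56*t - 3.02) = 9.3744*t^5 + 1.3677*t^4 - 11.5292*t^3 - 9.7345*t^2 + 5.3564*t + 5.2246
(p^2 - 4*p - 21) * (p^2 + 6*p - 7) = p^4 + 2*p^3 - 52*p^2 - 98*p + 147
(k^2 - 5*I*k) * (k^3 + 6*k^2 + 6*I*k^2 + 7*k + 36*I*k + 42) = k^5 + 6*k^4 + I*k^4 + 37*k^3 + 6*I*k^3 + 222*k^2 - 35*I*k^2 - 210*I*k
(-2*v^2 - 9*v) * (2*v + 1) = -4*v^3 - 20*v^2 - 9*v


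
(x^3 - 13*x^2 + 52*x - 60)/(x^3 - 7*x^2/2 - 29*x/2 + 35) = 2*(x - 6)/(2*x + 7)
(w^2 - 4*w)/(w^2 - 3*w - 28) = w*(4 - w)/(-w^2 + 3*w + 28)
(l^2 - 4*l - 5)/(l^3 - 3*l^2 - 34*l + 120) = (l + 1)/(l^2 + 2*l - 24)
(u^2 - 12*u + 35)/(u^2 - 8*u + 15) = (u - 7)/(u - 3)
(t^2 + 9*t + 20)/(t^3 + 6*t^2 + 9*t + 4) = (t + 5)/(t^2 + 2*t + 1)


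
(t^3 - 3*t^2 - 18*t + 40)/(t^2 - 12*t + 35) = (t^2 + 2*t - 8)/(t - 7)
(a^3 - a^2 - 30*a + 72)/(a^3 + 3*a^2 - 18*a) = (a - 4)/a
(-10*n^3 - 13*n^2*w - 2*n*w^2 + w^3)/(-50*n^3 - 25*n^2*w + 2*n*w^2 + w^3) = (n + w)/(5*n + w)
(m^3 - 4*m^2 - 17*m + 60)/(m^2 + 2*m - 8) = (m^2 - 8*m + 15)/(m - 2)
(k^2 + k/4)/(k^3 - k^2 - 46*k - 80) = k*(4*k + 1)/(4*(k^3 - k^2 - 46*k - 80))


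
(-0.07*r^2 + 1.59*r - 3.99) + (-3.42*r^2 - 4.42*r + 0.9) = -3.49*r^2 - 2.83*r - 3.09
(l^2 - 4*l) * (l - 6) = l^3 - 10*l^2 + 24*l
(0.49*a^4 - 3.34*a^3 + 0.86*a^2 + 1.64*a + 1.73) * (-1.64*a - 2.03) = -0.8036*a^5 + 4.4829*a^4 + 5.3698*a^3 - 4.4354*a^2 - 6.1664*a - 3.5119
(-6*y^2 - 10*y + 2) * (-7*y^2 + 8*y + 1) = 42*y^4 + 22*y^3 - 100*y^2 + 6*y + 2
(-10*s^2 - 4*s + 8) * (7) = -70*s^2 - 28*s + 56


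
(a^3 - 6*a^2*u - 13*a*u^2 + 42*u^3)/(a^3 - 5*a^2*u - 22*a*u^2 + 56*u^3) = (a + 3*u)/(a + 4*u)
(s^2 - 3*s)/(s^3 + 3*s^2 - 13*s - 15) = s/(s^2 + 6*s + 5)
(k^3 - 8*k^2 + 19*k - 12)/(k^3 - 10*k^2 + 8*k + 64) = (k^2 - 4*k + 3)/(k^2 - 6*k - 16)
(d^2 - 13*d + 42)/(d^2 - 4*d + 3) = (d^2 - 13*d + 42)/(d^2 - 4*d + 3)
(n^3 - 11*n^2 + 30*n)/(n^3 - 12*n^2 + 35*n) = (n - 6)/(n - 7)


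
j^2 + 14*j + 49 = (j + 7)^2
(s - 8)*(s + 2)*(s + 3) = s^3 - 3*s^2 - 34*s - 48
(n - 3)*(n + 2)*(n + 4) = n^3 + 3*n^2 - 10*n - 24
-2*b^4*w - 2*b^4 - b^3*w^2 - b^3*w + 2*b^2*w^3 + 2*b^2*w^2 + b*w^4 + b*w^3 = (-b + w)*(b + w)*(2*b + w)*(b*w + b)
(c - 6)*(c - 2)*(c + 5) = c^3 - 3*c^2 - 28*c + 60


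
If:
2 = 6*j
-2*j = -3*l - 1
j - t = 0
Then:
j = 1/3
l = -1/9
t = 1/3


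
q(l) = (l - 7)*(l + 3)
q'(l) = 2*l - 4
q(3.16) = -23.65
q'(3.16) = 2.32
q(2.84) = -24.29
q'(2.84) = 1.68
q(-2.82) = -1.77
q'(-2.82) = -9.64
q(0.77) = -23.49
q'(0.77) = -2.46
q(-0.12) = -20.51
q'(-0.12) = -4.24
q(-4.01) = 11.12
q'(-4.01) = -12.02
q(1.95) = -25.00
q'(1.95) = -0.10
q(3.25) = -23.44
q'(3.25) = 2.50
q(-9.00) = 96.00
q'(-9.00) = -22.00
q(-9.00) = 96.00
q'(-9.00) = -22.00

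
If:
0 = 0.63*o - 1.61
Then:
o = 2.56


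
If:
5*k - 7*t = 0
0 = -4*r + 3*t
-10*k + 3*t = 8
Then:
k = -56/55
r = -6/11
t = -8/11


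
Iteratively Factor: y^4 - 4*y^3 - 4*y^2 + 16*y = (y)*(y^3 - 4*y^2 - 4*y + 16) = y*(y - 2)*(y^2 - 2*y - 8) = y*(y - 2)*(y + 2)*(y - 4)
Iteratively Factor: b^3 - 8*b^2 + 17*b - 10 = (b - 5)*(b^2 - 3*b + 2) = (b - 5)*(b - 2)*(b - 1)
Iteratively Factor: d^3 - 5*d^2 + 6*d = (d - 2)*(d^2 - 3*d) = d*(d - 2)*(d - 3)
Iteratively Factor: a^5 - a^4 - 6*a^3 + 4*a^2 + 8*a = (a - 2)*(a^4 + a^3 - 4*a^2 - 4*a) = (a - 2)*(a + 2)*(a^3 - a^2 - 2*a) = (a - 2)^2*(a + 2)*(a^2 + a) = a*(a - 2)^2*(a + 2)*(a + 1)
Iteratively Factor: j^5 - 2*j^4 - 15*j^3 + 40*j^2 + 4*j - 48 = (j - 3)*(j^4 + j^3 - 12*j^2 + 4*j + 16) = (j - 3)*(j - 2)*(j^3 + 3*j^2 - 6*j - 8) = (j - 3)*(j - 2)^2*(j^2 + 5*j + 4) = (j - 3)*(j - 2)^2*(j + 1)*(j + 4)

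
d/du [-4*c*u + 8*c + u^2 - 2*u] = -4*c + 2*u - 2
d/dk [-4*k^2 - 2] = -8*k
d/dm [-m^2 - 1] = -2*m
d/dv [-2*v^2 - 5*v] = -4*v - 5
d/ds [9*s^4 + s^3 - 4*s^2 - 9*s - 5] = 36*s^3 + 3*s^2 - 8*s - 9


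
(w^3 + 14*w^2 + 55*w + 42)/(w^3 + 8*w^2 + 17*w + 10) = (w^2 + 13*w + 42)/(w^2 + 7*w + 10)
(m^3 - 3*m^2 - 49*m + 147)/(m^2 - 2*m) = (m^3 - 3*m^2 - 49*m + 147)/(m*(m - 2))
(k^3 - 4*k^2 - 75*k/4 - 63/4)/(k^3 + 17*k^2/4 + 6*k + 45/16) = 4*(k - 7)/(4*k + 5)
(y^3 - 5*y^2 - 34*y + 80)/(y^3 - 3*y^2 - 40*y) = (y - 2)/y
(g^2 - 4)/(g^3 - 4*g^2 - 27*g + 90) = (g^2 - 4)/(g^3 - 4*g^2 - 27*g + 90)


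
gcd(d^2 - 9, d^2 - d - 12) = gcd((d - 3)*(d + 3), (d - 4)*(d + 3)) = d + 3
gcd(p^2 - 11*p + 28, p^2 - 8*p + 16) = p - 4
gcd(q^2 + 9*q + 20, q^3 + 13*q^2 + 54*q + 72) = q + 4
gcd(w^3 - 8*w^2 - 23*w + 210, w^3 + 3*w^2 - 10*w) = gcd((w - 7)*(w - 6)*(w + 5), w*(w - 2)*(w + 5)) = w + 5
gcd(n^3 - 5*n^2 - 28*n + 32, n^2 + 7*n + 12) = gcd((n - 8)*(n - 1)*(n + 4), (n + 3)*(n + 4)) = n + 4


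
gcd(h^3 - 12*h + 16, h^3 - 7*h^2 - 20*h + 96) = h + 4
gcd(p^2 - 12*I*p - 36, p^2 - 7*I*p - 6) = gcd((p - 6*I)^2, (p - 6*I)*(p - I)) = p - 6*I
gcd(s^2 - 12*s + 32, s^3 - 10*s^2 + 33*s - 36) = s - 4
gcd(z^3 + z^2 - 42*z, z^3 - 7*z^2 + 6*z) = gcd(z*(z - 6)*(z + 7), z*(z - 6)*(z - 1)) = z^2 - 6*z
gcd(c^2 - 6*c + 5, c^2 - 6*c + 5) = c^2 - 6*c + 5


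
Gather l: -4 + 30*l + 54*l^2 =54*l^2 + 30*l - 4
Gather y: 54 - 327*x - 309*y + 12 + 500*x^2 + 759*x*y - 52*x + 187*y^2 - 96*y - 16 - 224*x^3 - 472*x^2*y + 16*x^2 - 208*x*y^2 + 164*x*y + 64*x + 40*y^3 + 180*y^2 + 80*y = -224*x^3 + 516*x^2 - 315*x + 40*y^3 + y^2*(367 - 208*x) + y*(-472*x^2 + 923*x - 325) + 50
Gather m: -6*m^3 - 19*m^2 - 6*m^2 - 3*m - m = -6*m^3 - 25*m^2 - 4*m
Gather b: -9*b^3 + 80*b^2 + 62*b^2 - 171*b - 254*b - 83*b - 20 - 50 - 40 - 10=-9*b^3 + 142*b^2 - 508*b - 120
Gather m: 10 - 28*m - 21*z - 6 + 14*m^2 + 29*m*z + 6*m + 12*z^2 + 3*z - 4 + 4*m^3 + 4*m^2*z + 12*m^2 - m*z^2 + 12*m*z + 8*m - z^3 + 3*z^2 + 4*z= 4*m^3 + m^2*(4*z + 26) + m*(-z^2 + 41*z - 14) - z^3 + 15*z^2 - 14*z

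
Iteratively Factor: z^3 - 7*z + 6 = (z - 1)*(z^2 + z - 6) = (z - 2)*(z - 1)*(z + 3)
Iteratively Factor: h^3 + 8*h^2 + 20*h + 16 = (h + 2)*(h^2 + 6*h + 8) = (h + 2)*(h + 4)*(h + 2)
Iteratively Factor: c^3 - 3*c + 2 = (c + 2)*(c^2 - 2*c + 1) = (c - 1)*(c + 2)*(c - 1)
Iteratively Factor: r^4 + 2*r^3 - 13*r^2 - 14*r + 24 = (r + 2)*(r^3 - 13*r + 12) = (r + 2)*(r + 4)*(r^2 - 4*r + 3) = (r - 1)*(r + 2)*(r + 4)*(r - 3)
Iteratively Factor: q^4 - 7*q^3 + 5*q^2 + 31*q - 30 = (q - 1)*(q^3 - 6*q^2 - q + 30) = (q - 1)*(q + 2)*(q^2 - 8*q + 15) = (q - 3)*(q - 1)*(q + 2)*(q - 5)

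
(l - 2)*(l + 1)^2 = l^3 - 3*l - 2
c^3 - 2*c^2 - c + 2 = (c - 2)*(c - 1)*(c + 1)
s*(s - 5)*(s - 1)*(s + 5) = s^4 - s^3 - 25*s^2 + 25*s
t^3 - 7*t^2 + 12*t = t*(t - 4)*(t - 3)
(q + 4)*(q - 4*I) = q^2 + 4*q - 4*I*q - 16*I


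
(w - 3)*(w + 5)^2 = w^3 + 7*w^2 - 5*w - 75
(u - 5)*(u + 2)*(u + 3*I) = u^3 - 3*u^2 + 3*I*u^2 - 10*u - 9*I*u - 30*I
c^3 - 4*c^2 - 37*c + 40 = (c - 8)*(c - 1)*(c + 5)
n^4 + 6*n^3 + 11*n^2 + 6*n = n*(n + 1)*(n + 2)*(n + 3)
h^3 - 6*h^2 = h^2*(h - 6)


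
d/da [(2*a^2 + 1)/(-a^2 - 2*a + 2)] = 2*(-2*a^2 + 5*a + 1)/(a^4 + 4*a^3 - 8*a + 4)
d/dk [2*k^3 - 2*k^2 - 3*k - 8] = 6*k^2 - 4*k - 3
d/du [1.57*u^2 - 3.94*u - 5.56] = 3.14*u - 3.94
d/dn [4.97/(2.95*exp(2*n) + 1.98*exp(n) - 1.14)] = (-29.323*exp(n) - 9.8406)*exp(n)/(2.95*exp(2*n) + 1.98*exp(n) - 1.14)^2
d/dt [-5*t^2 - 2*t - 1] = -10*t - 2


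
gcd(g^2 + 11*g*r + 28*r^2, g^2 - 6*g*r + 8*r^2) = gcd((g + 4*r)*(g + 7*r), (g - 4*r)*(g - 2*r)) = 1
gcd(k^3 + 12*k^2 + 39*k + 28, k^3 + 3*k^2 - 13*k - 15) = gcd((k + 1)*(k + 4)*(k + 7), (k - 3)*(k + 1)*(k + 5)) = k + 1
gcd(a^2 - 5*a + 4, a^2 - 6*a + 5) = a - 1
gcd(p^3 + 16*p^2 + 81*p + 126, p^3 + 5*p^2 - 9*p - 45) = p + 3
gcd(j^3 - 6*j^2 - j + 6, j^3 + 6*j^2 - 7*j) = j - 1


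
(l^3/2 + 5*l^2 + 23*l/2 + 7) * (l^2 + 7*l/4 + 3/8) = l^5/2 + 47*l^4/8 + 327*l^3/16 + 29*l^2 + 265*l/16 + 21/8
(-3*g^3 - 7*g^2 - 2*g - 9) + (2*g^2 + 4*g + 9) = -3*g^3 - 5*g^2 + 2*g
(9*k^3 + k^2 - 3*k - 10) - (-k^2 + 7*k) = 9*k^3 + 2*k^2 - 10*k - 10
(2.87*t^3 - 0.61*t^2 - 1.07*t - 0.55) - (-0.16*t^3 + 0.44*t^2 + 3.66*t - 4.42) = 3.03*t^3 - 1.05*t^2 - 4.73*t + 3.87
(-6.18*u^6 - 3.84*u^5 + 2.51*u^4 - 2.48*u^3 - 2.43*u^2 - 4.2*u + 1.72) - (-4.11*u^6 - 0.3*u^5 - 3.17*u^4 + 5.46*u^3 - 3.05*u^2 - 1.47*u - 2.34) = -2.07*u^6 - 3.54*u^5 + 5.68*u^4 - 7.94*u^3 + 0.62*u^2 - 2.73*u + 4.06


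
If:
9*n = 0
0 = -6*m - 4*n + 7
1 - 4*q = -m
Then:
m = 7/6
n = 0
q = 13/24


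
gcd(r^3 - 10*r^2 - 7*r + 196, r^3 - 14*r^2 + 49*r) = r^2 - 14*r + 49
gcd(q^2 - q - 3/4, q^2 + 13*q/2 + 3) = q + 1/2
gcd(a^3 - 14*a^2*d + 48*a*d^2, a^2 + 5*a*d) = a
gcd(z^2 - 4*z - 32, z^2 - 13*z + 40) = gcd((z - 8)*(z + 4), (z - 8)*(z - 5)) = z - 8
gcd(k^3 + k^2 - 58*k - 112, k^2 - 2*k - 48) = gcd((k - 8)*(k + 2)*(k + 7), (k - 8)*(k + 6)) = k - 8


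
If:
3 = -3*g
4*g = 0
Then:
No Solution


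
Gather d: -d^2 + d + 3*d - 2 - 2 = -d^2 + 4*d - 4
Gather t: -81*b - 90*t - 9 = -81*b - 90*t - 9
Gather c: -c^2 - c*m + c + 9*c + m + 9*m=-c^2 + c*(10 - m) + 10*m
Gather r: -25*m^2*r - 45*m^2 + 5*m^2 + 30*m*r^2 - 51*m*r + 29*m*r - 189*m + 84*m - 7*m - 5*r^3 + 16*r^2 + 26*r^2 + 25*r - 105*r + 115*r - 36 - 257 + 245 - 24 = -40*m^2 - 112*m - 5*r^3 + r^2*(30*m + 42) + r*(-25*m^2 - 22*m + 35) - 72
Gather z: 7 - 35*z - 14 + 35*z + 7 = 0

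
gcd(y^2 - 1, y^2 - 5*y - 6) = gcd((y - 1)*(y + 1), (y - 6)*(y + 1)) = y + 1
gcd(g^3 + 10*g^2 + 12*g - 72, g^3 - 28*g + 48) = g^2 + 4*g - 12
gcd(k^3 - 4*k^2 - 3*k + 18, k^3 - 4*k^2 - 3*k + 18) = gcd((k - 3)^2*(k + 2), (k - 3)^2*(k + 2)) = k^3 - 4*k^2 - 3*k + 18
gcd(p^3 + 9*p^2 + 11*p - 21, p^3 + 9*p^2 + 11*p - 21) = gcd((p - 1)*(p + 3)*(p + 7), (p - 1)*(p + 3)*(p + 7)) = p^3 + 9*p^2 + 11*p - 21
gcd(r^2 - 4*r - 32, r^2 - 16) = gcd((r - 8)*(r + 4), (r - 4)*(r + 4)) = r + 4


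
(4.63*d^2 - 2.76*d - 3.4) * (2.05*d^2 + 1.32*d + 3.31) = 9.4915*d^4 + 0.453600000000001*d^3 + 4.7121*d^2 - 13.6236*d - 11.254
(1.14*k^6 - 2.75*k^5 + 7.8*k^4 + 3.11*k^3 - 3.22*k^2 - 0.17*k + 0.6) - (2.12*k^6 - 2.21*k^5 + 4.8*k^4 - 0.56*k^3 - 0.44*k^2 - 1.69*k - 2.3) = -0.98*k^6 - 0.54*k^5 + 3.0*k^4 + 3.67*k^3 - 2.78*k^2 + 1.52*k + 2.9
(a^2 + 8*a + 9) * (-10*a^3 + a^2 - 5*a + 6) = -10*a^5 - 79*a^4 - 87*a^3 - 25*a^2 + 3*a + 54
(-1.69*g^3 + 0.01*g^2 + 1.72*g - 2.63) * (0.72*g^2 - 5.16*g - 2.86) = -1.2168*g^5 + 8.7276*g^4 + 6.0202*g^3 - 10.7974*g^2 + 8.6516*g + 7.5218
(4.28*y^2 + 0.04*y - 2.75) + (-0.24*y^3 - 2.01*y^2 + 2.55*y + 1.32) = -0.24*y^3 + 2.27*y^2 + 2.59*y - 1.43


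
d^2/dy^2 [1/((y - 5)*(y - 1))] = 2*((y - 5)^2 + (y - 5)*(y - 1) + (y - 1)^2)/((y - 5)^3*(y - 1)^3)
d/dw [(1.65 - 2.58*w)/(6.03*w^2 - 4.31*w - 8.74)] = (15.5574*w^2 - 19.899*w + 29.6607)/(36.3609*w^4 - 51.9786*w^3 - 86.8283*w^2 + 75.3388*w + 76.3876)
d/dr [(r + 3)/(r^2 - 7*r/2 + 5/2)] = 4*(-r^2 - 6*r + 13)/(4*r^4 - 28*r^3 + 69*r^2 - 70*r + 25)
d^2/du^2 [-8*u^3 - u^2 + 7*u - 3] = -48*u - 2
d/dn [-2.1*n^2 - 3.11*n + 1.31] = -4.2*n - 3.11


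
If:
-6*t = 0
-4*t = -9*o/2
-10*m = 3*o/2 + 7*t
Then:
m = 0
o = 0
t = 0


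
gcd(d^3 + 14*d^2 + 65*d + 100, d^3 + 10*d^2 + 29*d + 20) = d^2 + 9*d + 20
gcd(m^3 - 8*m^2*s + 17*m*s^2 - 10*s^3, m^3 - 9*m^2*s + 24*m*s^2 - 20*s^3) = m^2 - 7*m*s + 10*s^2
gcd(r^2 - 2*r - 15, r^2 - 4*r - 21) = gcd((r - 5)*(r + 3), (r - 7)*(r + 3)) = r + 3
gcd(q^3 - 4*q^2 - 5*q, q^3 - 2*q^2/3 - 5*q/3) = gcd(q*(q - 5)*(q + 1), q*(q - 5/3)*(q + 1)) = q^2 + q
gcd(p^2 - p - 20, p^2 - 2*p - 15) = p - 5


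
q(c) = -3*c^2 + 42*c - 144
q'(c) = 42 - 6*c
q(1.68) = -81.91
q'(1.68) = 31.92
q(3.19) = -40.55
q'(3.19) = 22.86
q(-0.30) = -156.87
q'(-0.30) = 43.80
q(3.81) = -27.53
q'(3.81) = 19.14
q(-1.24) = -200.69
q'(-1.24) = 49.44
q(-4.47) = -391.68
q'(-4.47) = 68.82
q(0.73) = -114.94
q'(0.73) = 37.62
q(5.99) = -0.06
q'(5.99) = 6.06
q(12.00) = -72.00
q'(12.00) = -30.00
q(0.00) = -144.00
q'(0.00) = 42.00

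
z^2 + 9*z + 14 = (z + 2)*(z + 7)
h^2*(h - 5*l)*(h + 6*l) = h^4 + h^3*l - 30*h^2*l^2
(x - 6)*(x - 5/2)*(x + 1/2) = x^3 - 8*x^2 + 43*x/4 + 15/2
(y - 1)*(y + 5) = y^2 + 4*y - 5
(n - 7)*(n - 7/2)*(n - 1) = n^3 - 23*n^2/2 + 35*n - 49/2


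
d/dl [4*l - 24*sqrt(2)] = 4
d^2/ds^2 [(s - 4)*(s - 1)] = 2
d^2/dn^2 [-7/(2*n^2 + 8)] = 7*(4 - 3*n^2)/(n^2 + 4)^3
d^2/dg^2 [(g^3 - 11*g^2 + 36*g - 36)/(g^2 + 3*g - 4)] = 4*(41*g^3 - 138*g^2 + 78*g - 106)/(g^6 + 9*g^5 + 15*g^4 - 45*g^3 - 60*g^2 + 144*g - 64)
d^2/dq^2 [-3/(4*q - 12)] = -3/(2*(q - 3)^3)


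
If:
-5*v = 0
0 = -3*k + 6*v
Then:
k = 0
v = 0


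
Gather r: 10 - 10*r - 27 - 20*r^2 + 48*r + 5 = -20*r^2 + 38*r - 12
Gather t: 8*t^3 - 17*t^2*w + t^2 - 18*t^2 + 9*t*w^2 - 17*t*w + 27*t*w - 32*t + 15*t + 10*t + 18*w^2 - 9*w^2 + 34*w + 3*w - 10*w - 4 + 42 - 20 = 8*t^3 + t^2*(-17*w - 17) + t*(9*w^2 + 10*w - 7) + 9*w^2 + 27*w + 18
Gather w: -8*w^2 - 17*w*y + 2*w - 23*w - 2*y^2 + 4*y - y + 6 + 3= -8*w^2 + w*(-17*y - 21) - 2*y^2 + 3*y + 9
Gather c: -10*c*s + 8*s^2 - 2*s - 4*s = -10*c*s + 8*s^2 - 6*s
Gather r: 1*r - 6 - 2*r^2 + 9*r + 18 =-2*r^2 + 10*r + 12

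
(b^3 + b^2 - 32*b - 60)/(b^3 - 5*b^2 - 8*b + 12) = (b + 5)/(b - 1)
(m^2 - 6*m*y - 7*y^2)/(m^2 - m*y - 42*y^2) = (m + y)/(m + 6*y)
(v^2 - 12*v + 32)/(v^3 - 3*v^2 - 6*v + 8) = (v - 8)/(v^2 + v - 2)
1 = 1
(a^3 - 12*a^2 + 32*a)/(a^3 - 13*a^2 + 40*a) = (a - 4)/(a - 5)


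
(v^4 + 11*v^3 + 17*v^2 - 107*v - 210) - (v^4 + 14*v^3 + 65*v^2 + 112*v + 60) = -3*v^3 - 48*v^2 - 219*v - 270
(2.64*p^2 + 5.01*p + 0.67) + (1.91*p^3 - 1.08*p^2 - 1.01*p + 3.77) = 1.91*p^3 + 1.56*p^2 + 4.0*p + 4.44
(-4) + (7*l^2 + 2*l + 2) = 7*l^2 + 2*l - 2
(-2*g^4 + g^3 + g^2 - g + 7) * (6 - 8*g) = 16*g^5 - 20*g^4 - 2*g^3 + 14*g^2 - 62*g + 42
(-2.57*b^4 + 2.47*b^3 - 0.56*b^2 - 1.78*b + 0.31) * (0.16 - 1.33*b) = 3.4181*b^5 - 3.6963*b^4 + 1.14*b^3 + 2.2778*b^2 - 0.6971*b + 0.0496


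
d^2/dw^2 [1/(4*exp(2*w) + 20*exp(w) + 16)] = (2*(2*exp(w) + 5)^2*exp(w) - (4*exp(w) + 5)*(exp(2*w) + 5*exp(w) + 4))*exp(w)/(4*(exp(2*w) + 5*exp(w) + 4)^3)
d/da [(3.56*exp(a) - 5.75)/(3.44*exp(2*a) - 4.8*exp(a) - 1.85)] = (-12.2464*exp(2*a) + 39.56*exp(a) - 34.186)*exp(a)/(11.8336*exp(4*a) - 33.024*exp(3*a) + 10.312*exp(2*a) + 17.76*exp(a) + 3.4225)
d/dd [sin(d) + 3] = cos(d)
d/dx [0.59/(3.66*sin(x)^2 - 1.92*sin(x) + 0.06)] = (1.1328 - 4.3188*sin(x))*cos(x)/(3.66*sin(x)^2 - 1.92*sin(x) + 0.06)^2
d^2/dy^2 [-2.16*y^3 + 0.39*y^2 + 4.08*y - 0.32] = 0.78 - 12.96*y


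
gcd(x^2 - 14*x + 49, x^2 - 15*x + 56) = x - 7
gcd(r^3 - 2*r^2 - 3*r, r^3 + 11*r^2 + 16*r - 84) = 1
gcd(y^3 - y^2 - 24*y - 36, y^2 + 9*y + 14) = y + 2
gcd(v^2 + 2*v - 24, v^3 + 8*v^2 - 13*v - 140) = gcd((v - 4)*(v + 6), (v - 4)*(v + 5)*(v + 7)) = v - 4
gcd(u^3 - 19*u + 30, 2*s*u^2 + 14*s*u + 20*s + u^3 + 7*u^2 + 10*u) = u + 5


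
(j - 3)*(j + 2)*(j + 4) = j^3 + 3*j^2 - 10*j - 24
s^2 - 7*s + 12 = (s - 4)*(s - 3)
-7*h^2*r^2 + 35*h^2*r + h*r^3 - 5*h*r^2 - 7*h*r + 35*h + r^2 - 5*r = (-7*h + r)*(r - 5)*(h*r + 1)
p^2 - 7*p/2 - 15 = (p - 6)*(p + 5/2)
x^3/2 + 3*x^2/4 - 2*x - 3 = (x/2 + 1)*(x - 2)*(x + 3/2)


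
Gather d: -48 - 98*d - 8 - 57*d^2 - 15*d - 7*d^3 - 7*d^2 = -7*d^3 - 64*d^2 - 113*d - 56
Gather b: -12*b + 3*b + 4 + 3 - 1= 6 - 9*b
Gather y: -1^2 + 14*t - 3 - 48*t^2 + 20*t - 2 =-48*t^2 + 34*t - 6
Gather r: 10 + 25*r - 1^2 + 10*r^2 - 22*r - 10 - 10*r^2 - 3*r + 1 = 0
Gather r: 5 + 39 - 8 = 36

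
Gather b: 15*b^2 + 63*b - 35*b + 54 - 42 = 15*b^2 + 28*b + 12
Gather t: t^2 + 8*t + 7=t^2 + 8*t + 7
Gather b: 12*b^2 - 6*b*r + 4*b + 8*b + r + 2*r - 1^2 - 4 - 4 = 12*b^2 + b*(12 - 6*r) + 3*r - 9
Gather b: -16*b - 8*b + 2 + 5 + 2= 9 - 24*b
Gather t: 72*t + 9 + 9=72*t + 18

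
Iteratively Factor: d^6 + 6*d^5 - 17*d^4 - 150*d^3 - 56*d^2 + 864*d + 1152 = (d - 3)*(d^5 + 9*d^4 + 10*d^3 - 120*d^2 - 416*d - 384) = (d - 3)*(d + 2)*(d^4 + 7*d^3 - 4*d^2 - 112*d - 192) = (d - 3)*(d + 2)*(d + 4)*(d^3 + 3*d^2 - 16*d - 48) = (d - 3)*(d + 2)*(d + 3)*(d + 4)*(d^2 - 16) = (d - 3)*(d + 2)*(d + 3)*(d + 4)^2*(d - 4)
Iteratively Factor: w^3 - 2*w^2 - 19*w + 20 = (w - 5)*(w^2 + 3*w - 4) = (w - 5)*(w - 1)*(w + 4)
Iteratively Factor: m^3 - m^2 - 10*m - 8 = (m + 2)*(m^2 - 3*m - 4) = (m + 1)*(m + 2)*(m - 4)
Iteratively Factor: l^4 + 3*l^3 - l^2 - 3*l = (l + 3)*(l^3 - l) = (l + 1)*(l + 3)*(l^2 - l) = (l - 1)*(l + 1)*(l + 3)*(l)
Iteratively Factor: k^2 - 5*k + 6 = (k - 2)*(k - 3)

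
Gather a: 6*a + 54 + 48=6*a + 102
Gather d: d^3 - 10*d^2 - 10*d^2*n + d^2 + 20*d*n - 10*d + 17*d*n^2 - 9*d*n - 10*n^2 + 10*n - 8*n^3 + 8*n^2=d^3 + d^2*(-10*n - 9) + d*(17*n^2 + 11*n - 10) - 8*n^3 - 2*n^2 + 10*n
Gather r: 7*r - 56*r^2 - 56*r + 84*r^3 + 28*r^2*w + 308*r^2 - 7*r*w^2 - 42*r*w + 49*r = 84*r^3 + r^2*(28*w + 252) + r*(-7*w^2 - 42*w)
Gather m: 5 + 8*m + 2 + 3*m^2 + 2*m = 3*m^2 + 10*m + 7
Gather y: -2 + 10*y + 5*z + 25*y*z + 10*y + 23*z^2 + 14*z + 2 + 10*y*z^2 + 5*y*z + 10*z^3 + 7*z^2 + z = y*(10*z^2 + 30*z + 20) + 10*z^3 + 30*z^2 + 20*z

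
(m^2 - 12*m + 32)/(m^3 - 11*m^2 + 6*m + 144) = (m - 4)/(m^2 - 3*m - 18)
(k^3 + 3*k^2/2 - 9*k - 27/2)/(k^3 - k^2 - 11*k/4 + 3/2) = 2*(k^2 - 9)/(2*k^2 - 5*k + 2)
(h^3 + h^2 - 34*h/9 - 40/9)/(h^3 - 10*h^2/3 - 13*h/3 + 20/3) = (3*h^2 - 2*h - 8)/(3*(h^2 - 5*h + 4))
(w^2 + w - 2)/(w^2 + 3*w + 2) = (w - 1)/(w + 1)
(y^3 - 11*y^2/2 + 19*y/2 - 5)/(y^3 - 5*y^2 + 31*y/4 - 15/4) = 2*(y - 2)/(2*y - 3)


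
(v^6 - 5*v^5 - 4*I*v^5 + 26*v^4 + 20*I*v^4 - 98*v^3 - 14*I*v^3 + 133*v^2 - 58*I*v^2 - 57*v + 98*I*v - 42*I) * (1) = v^6 - 5*v^5 - 4*I*v^5 + 26*v^4 + 20*I*v^4 - 98*v^3 - 14*I*v^3 + 133*v^2 - 58*I*v^2 - 57*v + 98*I*v - 42*I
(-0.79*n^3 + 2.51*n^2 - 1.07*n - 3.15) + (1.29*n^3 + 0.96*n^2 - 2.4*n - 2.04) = 0.5*n^3 + 3.47*n^2 - 3.47*n - 5.19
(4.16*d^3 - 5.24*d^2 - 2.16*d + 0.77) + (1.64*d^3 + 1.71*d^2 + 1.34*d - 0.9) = 5.8*d^3 - 3.53*d^2 - 0.82*d - 0.13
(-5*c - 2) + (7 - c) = 5 - 6*c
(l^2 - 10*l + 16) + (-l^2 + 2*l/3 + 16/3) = 64/3 - 28*l/3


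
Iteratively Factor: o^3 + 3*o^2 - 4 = (o + 2)*(o^2 + o - 2) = (o + 2)^2*(o - 1)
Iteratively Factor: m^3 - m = (m)*(m^2 - 1) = m*(m + 1)*(m - 1)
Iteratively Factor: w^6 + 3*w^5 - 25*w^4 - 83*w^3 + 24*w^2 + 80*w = (w)*(w^5 + 3*w^4 - 25*w^3 - 83*w^2 + 24*w + 80) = w*(w + 4)*(w^4 - w^3 - 21*w^2 + w + 20) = w*(w + 1)*(w + 4)*(w^3 - 2*w^2 - 19*w + 20) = w*(w - 1)*(w + 1)*(w + 4)*(w^2 - w - 20) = w*(w - 5)*(w - 1)*(w + 1)*(w + 4)*(w + 4)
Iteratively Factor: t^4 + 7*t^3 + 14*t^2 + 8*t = (t + 1)*(t^3 + 6*t^2 + 8*t) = (t + 1)*(t + 4)*(t^2 + 2*t) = t*(t + 1)*(t + 4)*(t + 2)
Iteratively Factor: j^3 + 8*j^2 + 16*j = (j + 4)*(j^2 + 4*j) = (j + 4)^2*(j)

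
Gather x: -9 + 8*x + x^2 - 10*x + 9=x^2 - 2*x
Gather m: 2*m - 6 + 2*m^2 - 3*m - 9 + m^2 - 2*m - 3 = 3*m^2 - 3*m - 18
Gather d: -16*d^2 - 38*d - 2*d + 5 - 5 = -16*d^2 - 40*d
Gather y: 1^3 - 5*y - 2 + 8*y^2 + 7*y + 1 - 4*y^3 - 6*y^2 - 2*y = -4*y^3 + 2*y^2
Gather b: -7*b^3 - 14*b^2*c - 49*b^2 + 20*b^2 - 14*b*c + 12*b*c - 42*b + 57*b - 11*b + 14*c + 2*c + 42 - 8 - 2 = -7*b^3 + b^2*(-14*c - 29) + b*(4 - 2*c) + 16*c + 32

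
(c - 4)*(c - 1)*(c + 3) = c^3 - 2*c^2 - 11*c + 12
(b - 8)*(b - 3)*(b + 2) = b^3 - 9*b^2 + 2*b + 48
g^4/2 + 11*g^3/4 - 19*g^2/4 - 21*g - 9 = (g/2 + 1)*(g - 3)*(g + 1/2)*(g + 6)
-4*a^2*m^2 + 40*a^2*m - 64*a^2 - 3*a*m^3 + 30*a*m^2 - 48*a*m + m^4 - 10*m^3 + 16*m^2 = (-4*a + m)*(a + m)*(m - 8)*(m - 2)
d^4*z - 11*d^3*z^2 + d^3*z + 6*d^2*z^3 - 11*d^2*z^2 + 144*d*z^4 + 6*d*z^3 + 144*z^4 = (d - 8*z)*(d - 6*z)*(d + 3*z)*(d*z + z)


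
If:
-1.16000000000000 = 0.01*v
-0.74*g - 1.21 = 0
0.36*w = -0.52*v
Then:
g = -1.64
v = -116.00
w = 167.56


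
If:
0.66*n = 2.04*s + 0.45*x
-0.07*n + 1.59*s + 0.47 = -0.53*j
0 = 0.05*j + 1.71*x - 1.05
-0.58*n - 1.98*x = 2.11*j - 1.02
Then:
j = 0.10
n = -0.70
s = -0.36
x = 0.61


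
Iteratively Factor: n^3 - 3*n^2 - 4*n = (n + 1)*(n^2 - 4*n) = n*(n + 1)*(n - 4)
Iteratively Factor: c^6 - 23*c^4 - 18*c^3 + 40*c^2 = (c + 2)*(c^5 - 2*c^4 - 19*c^3 + 20*c^2) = (c + 2)*(c + 4)*(c^4 - 6*c^3 + 5*c^2) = (c - 5)*(c + 2)*(c + 4)*(c^3 - c^2) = c*(c - 5)*(c + 2)*(c + 4)*(c^2 - c) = c^2*(c - 5)*(c + 2)*(c + 4)*(c - 1)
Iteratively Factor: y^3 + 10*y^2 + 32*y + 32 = (y + 2)*(y^2 + 8*y + 16) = (y + 2)*(y + 4)*(y + 4)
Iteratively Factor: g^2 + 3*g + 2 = (g + 2)*(g + 1)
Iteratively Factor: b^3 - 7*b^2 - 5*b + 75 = (b - 5)*(b^2 - 2*b - 15) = (b - 5)*(b + 3)*(b - 5)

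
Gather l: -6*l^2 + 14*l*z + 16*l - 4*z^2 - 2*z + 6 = -6*l^2 + l*(14*z + 16) - 4*z^2 - 2*z + 6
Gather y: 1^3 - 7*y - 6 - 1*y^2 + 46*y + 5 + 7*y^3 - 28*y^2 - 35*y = 7*y^3 - 29*y^2 + 4*y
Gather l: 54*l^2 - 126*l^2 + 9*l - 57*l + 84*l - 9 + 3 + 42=-72*l^2 + 36*l + 36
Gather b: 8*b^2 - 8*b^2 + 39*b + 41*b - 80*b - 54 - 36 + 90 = 0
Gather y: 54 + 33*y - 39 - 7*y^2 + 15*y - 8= -7*y^2 + 48*y + 7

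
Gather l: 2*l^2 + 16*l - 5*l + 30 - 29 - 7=2*l^2 + 11*l - 6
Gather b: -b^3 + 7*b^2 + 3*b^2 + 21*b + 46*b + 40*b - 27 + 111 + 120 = -b^3 + 10*b^2 + 107*b + 204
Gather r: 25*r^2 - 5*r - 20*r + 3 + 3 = 25*r^2 - 25*r + 6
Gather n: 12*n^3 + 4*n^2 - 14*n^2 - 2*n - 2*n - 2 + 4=12*n^3 - 10*n^2 - 4*n + 2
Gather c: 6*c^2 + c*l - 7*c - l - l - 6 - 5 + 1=6*c^2 + c*(l - 7) - 2*l - 10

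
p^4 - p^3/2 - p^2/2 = p^2*(p - 1)*(p + 1/2)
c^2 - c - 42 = (c - 7)*(c + 6)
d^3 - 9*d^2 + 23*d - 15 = (d - 5)*(d - 3)*(d - 1)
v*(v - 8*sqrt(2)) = v^2 - 8*sqrt(2)*v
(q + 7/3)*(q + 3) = q^2 + 16*q/3 + 7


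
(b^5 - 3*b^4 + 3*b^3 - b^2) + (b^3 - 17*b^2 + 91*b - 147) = b^5 - 3*b^4 + 4*b^3 - 18*b^2 + 91*b - 147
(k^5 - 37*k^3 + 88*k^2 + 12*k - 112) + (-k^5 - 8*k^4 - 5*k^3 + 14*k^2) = -8*k^4 - 42*k^3 + 102*k^2 + 12*k - 112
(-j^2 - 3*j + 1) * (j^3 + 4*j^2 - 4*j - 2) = -j^5 - 7*j^4 - 7*j^3 + 18*j^2 + 2*j - 2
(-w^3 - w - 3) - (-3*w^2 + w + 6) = -w^3 + 3*w^2 - 2*w - 9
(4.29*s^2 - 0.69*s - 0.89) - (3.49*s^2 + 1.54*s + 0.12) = 0.8*s^2 - 2.23*s - 1.01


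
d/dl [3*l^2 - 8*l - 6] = 6*l - 8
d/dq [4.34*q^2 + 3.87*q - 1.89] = 8.68*q + 3.87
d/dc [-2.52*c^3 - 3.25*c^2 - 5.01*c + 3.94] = -7.56*c^2 - 6.5*c - 5.01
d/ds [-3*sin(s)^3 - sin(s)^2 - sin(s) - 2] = (-2*sin(s) + 9*cos(s)^2 - 10)*cos(s)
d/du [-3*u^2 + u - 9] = 1 - 6*u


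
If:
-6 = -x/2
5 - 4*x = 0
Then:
No Solution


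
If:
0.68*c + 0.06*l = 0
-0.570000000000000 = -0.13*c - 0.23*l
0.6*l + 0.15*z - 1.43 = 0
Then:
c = -0.23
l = 2.61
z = -0.90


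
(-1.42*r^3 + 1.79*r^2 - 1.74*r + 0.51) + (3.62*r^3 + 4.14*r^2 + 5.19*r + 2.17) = 2.2*r^3 + 5.93*r^2 + 3.45*r + 2.68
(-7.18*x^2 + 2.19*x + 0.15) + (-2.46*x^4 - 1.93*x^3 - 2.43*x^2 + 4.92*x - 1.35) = -2.46*x^4 - 1.93*x^3 - 9.61*x^2 + 7.11*x - 1.2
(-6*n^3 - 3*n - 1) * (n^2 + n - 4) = -6*n^5 - 6*n^4 + 21*n^3 - 4*n^2 + 11*n + 4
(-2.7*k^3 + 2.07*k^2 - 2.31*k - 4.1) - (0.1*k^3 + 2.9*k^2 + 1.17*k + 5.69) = -2.8*k^3 - 0.83*k^2 - 3.48*k - 9.79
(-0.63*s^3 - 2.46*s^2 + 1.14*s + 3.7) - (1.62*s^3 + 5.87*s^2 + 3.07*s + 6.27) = -2.25*s^3 - 8.33*s^2 - 1.93*s - 2.57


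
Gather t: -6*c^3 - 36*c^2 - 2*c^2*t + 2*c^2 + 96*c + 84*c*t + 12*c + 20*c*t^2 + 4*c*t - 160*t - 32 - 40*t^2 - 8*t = -6*c^3 - 34*c^2 + 108*c + t^2*(20*c - 40) + t*(-2*c^2 + 88*c - 168) - 32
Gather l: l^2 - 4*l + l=l^2 - 3*l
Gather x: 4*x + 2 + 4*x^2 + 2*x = 4*x^2 + 6*x + 2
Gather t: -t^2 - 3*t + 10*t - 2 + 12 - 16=-t^2 + 7*t - 6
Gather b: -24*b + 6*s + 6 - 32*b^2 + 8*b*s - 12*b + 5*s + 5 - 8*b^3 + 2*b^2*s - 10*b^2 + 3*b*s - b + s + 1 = -8*b^3 + b^2*(2*s - 42) + b*(11*s - 37) + 12*s + 12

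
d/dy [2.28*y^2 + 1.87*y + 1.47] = 4.56*y + 1.87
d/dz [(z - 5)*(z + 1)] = 2*z - 4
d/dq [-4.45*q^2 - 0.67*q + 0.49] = -8.9*q - 0.67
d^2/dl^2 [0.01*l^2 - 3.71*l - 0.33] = 0.0200000000000000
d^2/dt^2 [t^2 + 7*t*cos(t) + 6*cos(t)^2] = -7*t*cos(t) + 24*sin(t)^2 - 14*sin(t) - 10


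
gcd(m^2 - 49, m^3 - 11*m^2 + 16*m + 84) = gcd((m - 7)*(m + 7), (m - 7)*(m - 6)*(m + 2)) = m - 7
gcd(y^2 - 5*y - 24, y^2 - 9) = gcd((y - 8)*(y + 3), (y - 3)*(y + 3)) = y + 3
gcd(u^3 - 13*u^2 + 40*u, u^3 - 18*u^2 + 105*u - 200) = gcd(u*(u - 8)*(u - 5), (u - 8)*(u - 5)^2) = u^2 - 13*u + 40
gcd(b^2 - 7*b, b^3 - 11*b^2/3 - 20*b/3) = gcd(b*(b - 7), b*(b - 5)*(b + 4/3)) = b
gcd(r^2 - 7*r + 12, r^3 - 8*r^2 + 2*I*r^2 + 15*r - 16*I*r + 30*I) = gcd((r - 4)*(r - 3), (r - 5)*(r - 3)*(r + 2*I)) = r - 3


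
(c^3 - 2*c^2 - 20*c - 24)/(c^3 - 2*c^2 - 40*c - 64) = (c^2 - 4*c - 12)/(c^2 - 4*c - 32)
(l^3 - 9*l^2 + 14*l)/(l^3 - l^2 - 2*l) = (l - 7)/(l + 1)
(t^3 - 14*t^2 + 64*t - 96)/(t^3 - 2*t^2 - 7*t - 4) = (t^2 - 10*t + 24)/(t^2 + 2*t + 1)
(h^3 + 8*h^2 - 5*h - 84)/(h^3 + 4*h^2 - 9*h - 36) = (h + 7)/(h + 3)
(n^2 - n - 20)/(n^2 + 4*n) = (n - 5)/n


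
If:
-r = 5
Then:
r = -5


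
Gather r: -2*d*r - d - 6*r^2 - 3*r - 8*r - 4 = -d - 6*r^2 + r*(-2*d - 11) - 4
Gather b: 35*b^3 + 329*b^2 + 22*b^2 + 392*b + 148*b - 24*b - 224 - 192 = 35*b^3 + 351*b^2 + 516*b - 416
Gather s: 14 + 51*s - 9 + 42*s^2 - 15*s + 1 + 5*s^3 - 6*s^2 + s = 5*s^3 + 36*s^2 + 37*s + 6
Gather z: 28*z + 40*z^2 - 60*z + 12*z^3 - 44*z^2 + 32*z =12*z^3 - 4*z^2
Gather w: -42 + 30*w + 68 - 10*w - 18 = 20*w + 8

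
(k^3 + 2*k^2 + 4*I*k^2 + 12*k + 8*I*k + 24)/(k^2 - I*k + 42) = (k^2 + 2*k*(1 - I) - 4*I)/(k - 7*I)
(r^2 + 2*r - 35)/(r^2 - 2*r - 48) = (-r^2 - 2*r + 35)/(-r^2 + 2*r + 48)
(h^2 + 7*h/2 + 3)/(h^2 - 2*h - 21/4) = 2*(h + 2)/(2*h - 7)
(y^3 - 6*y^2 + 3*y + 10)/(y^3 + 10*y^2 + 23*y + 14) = (y^2 - 7*y + 10)/(y^2 + 9*y + 14)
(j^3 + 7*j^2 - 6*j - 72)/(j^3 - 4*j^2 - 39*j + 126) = (j + 4)/(j - 7)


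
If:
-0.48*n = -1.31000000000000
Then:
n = 2.73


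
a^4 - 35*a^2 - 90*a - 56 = (a - 7)*(a + 1)*(a + 2)*(a + 4)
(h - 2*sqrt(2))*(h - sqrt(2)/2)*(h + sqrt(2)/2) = h^3 - 2*sqrt(2)*h^2 - h/2 + sqrt(2)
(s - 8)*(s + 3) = s^2 - 5*s - 24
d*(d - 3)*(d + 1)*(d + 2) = d^4 - 7*d^2 - 6*d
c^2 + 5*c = c*(c + 5)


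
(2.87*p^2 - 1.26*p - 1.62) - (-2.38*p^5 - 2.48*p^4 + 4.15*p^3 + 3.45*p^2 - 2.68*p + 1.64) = 2.38*p^5 + 2.48*p^4 - 4.15*p^3 - 0.58*p^2 + 1.42*p - 3.26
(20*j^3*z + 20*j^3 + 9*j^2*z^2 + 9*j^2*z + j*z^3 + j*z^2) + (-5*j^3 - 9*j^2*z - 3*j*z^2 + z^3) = 20*j^3*z + 15*j^3 + 9*j^2*z^2 + j*z^3 - 2*j*z^2 + z^3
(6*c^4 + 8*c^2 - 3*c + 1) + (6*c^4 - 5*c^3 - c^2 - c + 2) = 12*c^4 - 5*c^3 + 7*c^2 - 4*c + 3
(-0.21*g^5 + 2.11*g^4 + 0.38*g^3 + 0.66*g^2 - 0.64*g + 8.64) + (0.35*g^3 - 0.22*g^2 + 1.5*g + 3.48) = -0.21*g^5 + 2.11*g^4 + 0.73*g^3 + 0.44*g^2 + 0.86*g + 12.12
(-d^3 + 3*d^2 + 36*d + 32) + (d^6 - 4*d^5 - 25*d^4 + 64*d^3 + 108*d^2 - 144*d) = d^6 - 4*d^5 - 25*d^4 + 63*d^3 + 111*d^2 - 108*d + 32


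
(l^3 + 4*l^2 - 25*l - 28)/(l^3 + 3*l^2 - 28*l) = (l + 1)/l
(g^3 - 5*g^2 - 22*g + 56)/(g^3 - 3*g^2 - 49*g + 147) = (g^2 + 2*g - 8)/(g^2 + 4*g - 21)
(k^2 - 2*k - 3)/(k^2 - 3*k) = (k + 1)/k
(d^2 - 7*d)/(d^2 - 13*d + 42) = d/(d - 6)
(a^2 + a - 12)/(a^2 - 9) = (a + 4)/(a + 3)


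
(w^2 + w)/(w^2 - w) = (w + 1)/(w - 1)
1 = 1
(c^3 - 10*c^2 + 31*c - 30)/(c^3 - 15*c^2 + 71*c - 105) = (c - 2)/(c - 7)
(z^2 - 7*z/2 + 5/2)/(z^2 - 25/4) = 2*(z - 1)/(2*z + 5)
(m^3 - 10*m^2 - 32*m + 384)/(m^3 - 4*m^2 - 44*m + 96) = (m - 8)/(m - 2)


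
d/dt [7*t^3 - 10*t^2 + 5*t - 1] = 21*t^2 - 20*t + 5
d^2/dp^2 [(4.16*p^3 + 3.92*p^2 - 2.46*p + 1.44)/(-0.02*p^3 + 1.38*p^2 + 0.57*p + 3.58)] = (3.46944695195361e-18*p^7 - 0.232768*p^6 - 0.278639999999989*p^5 - 4.25668800000001*p^4 + 50.7001360000001*p^3 + 51.022944*p^2 - 400.232496*p - 97.227688)/(8.0e-6*p^9 - 0.001656*p^8 + 0.11358*p^7 - 2.537976*p^6 - 2.644182*p^5 - 21.55347*p^4 - 16.312377*p^3 - 56.549322*p^2 - 21.916044*p - 45.882712)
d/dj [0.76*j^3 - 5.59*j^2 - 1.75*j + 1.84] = 2.28*j^2 - 11.18*j - 1.75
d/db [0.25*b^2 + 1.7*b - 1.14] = 0.5*b + 1.7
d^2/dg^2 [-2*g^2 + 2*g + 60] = -4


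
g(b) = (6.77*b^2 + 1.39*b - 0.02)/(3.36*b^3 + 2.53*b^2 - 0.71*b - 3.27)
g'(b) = (13.54*b + 1.39)/(3.36*b^3 + 2.53*b^2 - 0.71*b - 3.27) + (-10.08*b^2 - 5.06*b + 0.71)*(6.77*b^2 + 1.39*b - 0.02)/(3.36*b^3 + 2.53*b^2 - 0.71*b - 3.27)^2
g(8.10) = 0.23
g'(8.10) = -0.03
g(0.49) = -0.87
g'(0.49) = -4.47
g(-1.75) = -1.49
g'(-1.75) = -0.76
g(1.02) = 3.83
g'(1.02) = -19.07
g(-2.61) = -0.97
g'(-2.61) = -0.43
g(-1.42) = -1.72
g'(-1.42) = -0.52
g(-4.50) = -0.51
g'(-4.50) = -0.13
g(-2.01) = -1.30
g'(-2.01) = -0.68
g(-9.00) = -0.24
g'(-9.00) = -0.03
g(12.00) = 0.16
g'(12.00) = -0.01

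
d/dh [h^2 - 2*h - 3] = 2*h - 2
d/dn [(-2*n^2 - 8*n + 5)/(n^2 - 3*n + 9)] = (14*n^2 - 46*n - 57)/(n^4 - 6*n^3 + 27*n^2 - 54*n + 81)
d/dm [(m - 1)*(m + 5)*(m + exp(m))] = m^2*exp(m) + 3*m^2 + 6*m*exp(m) + 8*m - exp(m) - 5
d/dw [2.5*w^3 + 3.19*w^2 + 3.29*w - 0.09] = 7.5*w^2 + 6.38*w + 3.29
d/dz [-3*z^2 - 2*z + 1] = -6*z - 2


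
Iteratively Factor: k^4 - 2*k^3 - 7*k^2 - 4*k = (k + 1)*(k^3 - 3*k^2 - 4*k) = (k - 4)*(k + 1)*(k^2 + k) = k*(k - 4)*(k + 1)*(k + 1)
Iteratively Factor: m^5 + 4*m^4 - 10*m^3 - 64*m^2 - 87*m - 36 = (m - 4)*(m^4 + 8*m^3 + 22*m^2 + 24*m + 9) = (m - 4)*(m + 3)*(m^3 + 5*m^2 + 7*m + 3) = (m - 4)*(m + 1)*(m + 3)*(m^2 + 4*m + 3) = (m - 4)*(m + 1)*(m + 3)^2*(m + 1)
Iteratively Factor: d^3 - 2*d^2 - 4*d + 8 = (d - 2)*(d^2 - 4) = (d - 2)^2*(d + 2)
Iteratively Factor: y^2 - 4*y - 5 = (y - 5)*(y + 1)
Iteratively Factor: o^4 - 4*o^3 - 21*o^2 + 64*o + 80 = (o + 4)*(o^3 - 8*o^2 + 11*o + 20) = (o - 5)*(o + 4)*(o^2 - 3*o - 4) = (o - 5)*(o + 1)*(o + 4)*(o - 4)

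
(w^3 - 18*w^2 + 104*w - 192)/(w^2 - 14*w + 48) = w - 4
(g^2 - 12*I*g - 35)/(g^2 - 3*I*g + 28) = (g - 5*I)/(g + 4*I)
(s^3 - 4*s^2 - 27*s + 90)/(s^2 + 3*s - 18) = (s^2 - s - 30)/(s + 6)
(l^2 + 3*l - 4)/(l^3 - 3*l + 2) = (l + 4)/(l^2 + l - 2)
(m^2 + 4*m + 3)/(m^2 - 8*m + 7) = (m^2 + 4*m + 3)/(m^2 - 8*m + 7)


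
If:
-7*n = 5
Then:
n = -5/7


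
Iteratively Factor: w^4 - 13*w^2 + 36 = (w - 3)*(w^3 + 3*w^2 - 4*w - 12) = (w - 3)*(w + 2)*(w^2 + w - 6) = (w - 3)*(w + 2)*(w + 3)*(w - 2)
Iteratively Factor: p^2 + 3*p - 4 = (p + 4)*(p - 1)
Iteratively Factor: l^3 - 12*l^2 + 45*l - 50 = (l - 2)*(l^2 - 10*l + 25) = (l - 5)*(l - 2)*(l - 5)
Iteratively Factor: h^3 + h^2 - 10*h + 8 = (h + 4)*(h^2 - 3*h + 2) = (h - 2)*(h + 4)*(h - 1)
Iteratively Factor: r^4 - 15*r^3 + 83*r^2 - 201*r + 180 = (r - 3)*(r^3 - 12*r^2 + 47*r - 60) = (r - 4)*(r - 3)*(r^2 - 8*r + 15) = (r - 5)*(r - 4)*(r - 3)*(r - 3)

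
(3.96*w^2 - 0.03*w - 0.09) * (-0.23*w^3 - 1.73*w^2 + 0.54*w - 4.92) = -0.9108*w^5 - 6.8439*w^4 + 2.211*w^3 - 19.3437*w^2 + 0.099*w + 0.4428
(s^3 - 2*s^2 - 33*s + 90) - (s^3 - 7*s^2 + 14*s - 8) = 5*s^2 - 47*s + 98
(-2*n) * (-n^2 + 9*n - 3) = 2*n^3 - 18*n^2 + 6*n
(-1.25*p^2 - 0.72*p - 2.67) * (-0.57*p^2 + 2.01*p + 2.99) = 0.7125*p^4 - 2.1021*p^3 - 3.6628*p^2 - 7.5195*p - 7.9833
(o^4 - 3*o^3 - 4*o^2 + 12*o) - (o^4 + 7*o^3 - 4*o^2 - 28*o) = -10*o^3 + 40*o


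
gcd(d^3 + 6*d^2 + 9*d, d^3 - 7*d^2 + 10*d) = d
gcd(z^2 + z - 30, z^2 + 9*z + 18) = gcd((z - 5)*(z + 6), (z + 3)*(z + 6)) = z + 6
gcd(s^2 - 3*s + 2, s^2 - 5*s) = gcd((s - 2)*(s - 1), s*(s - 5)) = 1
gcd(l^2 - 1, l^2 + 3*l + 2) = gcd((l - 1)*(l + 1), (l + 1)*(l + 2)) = l + 1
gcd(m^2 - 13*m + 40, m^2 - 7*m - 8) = m - 8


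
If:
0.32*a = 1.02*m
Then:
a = 3.1875*m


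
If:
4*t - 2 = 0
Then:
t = 1/2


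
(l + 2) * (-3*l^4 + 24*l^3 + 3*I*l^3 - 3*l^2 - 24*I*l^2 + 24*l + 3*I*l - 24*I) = -3*l^5 + 18*l^4 + 3*I*l^4 + 45*l^3 - 18*I*l^3 + 18*l^2 - 45*I*l^2 + 48*l - 18*I*l - 48*I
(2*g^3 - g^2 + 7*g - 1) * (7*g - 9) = 14*g^4 - 25*g^3 + 58*g^2 - 70*g + 9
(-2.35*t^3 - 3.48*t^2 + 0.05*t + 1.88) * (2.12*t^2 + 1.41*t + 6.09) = -4.982*t^5 - 10.6911*t^4 - 19.1123*t^3 - 17.1371*t^2 + 2.9553*t + 11.4492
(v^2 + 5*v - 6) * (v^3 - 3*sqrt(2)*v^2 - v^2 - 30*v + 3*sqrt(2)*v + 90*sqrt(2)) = v^5 - 3*sqrt(2)*v^4 + 4*v^4 - 41*v^3 - 12*sqrt(2)*v^3 - 144*v^2 + 123*sqrt(2)*v^2 + 180*v + 432*sqrt(2)*v - 540*sqrt(2)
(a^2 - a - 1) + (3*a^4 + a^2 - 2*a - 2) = 3*a^4 + 2*a^2 - 3*a - 3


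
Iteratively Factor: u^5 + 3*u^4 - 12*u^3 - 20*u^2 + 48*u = (u)*(u^4 + 3*u^3 - 12*u^2 - 20*u + 48) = u*(u - 2)*(u^3 + 5*u^2 - 2*u - 24) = u*(u - 2)*(u + 3)*(u^2 + 2*u - 8) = u*(u - 2)*(u + 3)*(u + 4)*(u - 2)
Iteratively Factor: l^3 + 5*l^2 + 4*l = (l + 1)*(l^2 + 4*l) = (l + 1)*(l + 4)*(l)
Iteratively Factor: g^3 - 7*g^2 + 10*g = (g)*(g^2 - 7*g + 10) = g*(g - 5)*(g - 2)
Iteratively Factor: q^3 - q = (q + 1)*(q^2 - q) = (q - 1)*(q + 1)*(q)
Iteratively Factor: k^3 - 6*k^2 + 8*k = (k - 4)*(k^2 - 2*k) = (k - 4)*(k - 2)*(k)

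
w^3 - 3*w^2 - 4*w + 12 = (w - 3)*(w - 2)*(w + 2)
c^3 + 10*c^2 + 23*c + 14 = (c + 1)*(c + 2)*(c + 7)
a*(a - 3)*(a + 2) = a^3 - a^2 - 6*a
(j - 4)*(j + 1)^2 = j^3 - 2*j^2 - 7*j - 4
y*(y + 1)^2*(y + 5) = y^4 + 7*y^3 + 11*y^2 + 5*y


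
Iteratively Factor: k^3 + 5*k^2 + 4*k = (k + 1)*(k^2 + 4*k) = k*(k + 1)*(k + 4)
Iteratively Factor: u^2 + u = (u + 1)*(u)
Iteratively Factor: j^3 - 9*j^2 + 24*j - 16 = (j - 1)*(j^2 - 8*j + 16) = (j - 4)*(j - 1)*(j - 4)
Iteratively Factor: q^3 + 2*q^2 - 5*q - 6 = (q + 1)*(q^2 + q - 6) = (q - 2)*(q + 1)*(q + 3)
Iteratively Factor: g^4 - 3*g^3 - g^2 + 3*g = (g)*(g^3 - 3*g^2 - g + 3) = g*(g - 3)*(g^2 - 1) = g*(g - 3)*(g + 1)*(g - 1)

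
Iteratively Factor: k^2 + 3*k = (k + 3)*(k)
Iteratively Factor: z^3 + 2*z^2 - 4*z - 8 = (z - 2)*(z^2 + 4*z + 4) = (z - 2)*(z + 2)*(z + 2)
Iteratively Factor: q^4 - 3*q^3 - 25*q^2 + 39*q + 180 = (q + 3)*(q^3 - 6*q^2 - 7*q + 60) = (q - 4)*(q + 3)*(q^2 - 2*q - 15) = (q - 4)*(q + 3)^2*(q - 5)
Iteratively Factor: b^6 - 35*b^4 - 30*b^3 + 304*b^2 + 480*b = (b + 4)*(b^5 - 4*b^4 - 19*b^3 + 46*b^2 + 120*b) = b*(b + 4)*(b^4 - 4*b^3 - 19*b^2 + 46*b + 120) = b*(b - 5)*(b + 4)*(b^3 + b^2 - 14*b - 24) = b*(b - 5)*(b + 3)*(b + 4)*(b^2 - 2*b - 8) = b*(b - 5)*(b - 4)*(b + 3)*(b + 4)*(b + 2)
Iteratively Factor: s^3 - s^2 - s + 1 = (s - 1)*(s^2 - 1) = (s - 1)*(s + 1)*(s - 1)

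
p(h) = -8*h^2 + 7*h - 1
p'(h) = 7 - 16*h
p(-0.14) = -2.14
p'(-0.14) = 9.24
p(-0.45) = -5.77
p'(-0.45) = 14.20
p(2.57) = -35.85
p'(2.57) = -34.12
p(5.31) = -189.40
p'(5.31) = -77.96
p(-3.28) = -110.03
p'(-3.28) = 59.48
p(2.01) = -19.25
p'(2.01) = -25.16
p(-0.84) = -12.52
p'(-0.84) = 20.44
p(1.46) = -7.83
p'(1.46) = -16.36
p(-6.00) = -331.00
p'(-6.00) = 103.00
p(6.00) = -247.00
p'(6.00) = -89.00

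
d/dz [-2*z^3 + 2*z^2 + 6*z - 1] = -6*z^2 + 4*z + 6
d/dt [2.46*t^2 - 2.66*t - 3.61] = 4.92*t - 2.66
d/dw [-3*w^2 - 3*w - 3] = -6*w - 3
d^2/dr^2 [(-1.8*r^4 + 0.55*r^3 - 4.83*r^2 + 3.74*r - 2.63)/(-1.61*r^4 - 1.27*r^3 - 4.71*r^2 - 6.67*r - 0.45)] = (2.8421709430404e-14*r^10 - 10.21223*r^9 - 6.77842199999998*r^8 - 264.009732*r^7 + 68.87086*r^6 - 296.811732*r^5 + 694.306056*r^4 + 14.0152919999999*r^3 + 419.56554*r^2 + 533.614806*r + 247.270414)/(4.173281*r^12 + 9.875901*r^11 + 44.41668*r^10 + 111.699526*r^9 + 215.267709*r^8 + 425.791902*r^7 + 581.407917*r^6 + 658.55163*r^5 + 682.426197*r^4 + 382.334878*r^3 + 62.92134*r^2 + 4.052025*r + 0.091125)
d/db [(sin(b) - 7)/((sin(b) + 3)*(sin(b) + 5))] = (14*sin(b) + cos(b)^2 + 70)*cos(b)/((sin(b) + 3)^2*(sin(b) + 5)^2)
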